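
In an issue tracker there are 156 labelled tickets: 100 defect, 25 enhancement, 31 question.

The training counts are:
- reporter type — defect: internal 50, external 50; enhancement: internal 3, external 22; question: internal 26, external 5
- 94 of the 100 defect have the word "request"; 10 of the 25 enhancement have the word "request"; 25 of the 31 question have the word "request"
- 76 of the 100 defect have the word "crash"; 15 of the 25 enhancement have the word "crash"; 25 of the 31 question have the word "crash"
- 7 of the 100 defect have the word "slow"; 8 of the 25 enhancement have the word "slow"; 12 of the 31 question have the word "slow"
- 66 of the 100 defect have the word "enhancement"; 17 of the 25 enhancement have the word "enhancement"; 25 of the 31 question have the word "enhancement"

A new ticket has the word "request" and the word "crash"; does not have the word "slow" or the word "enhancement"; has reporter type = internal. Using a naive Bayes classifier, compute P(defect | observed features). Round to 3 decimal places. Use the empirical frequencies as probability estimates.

defect: (100/156) × (50/100) × (94/100) × (76/100) × (93/100) × (34/100) ≈ 0.0724017
enhancement: (25/156) × (3/25) × (10/25) × (15/25) × (17/25) × (8/25) ≈ 0.00100431
question: (31/156) × (26/31) × (25/31) × (25/31) × (19/31) × (6/31) ≈ 0.0128584
P(defect | x) = 0.0724017 / 0.08626441 ≈ 0.839

0.839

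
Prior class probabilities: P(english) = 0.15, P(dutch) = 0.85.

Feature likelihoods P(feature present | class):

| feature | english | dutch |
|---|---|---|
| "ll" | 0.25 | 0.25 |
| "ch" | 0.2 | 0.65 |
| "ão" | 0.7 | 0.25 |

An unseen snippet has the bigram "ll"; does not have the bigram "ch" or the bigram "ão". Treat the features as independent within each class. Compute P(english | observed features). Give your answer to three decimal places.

0.139

english: 0.15 × 0.25 × (1−0.2) × (1−0.7) = 0.009
dutch: 0.85 × 0.25 × (1−0.65) × (1−0.25) = 0.05578125
P(english | x) = 0.009 / 0.06478125 ≈ 0.139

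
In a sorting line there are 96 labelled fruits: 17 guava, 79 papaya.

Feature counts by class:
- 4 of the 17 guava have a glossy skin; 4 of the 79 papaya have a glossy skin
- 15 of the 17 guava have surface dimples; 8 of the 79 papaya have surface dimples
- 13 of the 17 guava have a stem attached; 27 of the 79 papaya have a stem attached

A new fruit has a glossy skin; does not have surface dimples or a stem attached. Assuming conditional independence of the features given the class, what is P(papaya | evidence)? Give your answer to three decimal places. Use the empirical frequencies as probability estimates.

0.955

guava: (17/96) × (4/17) × (2/17) × (4/17) ≈ 0.0011534
papaya: (79/96) × (4/79) × (71/79) × (52/79) ≈ 0.0246488
P(papaya | x) = 0.0246488 / 0.0258022 ≈ 0.955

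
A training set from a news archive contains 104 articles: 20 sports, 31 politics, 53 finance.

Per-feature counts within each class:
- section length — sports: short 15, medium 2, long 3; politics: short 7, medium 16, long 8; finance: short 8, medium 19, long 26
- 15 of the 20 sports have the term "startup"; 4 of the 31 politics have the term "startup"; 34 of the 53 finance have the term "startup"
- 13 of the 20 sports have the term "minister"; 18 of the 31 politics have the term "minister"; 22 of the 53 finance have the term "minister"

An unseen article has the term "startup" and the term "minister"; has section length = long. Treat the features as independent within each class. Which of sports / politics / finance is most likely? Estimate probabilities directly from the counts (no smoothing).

finance

sports: (20/104) × (3/20) × (15/20) × (13/20) = 0.0140625
politics: (31/104) × (8/31) × (4/31) × (18/31) ≈ 0.00576323
finance: (53/104) × (26/53) × (34/53) × (22/53) ≈ 0.0665717
Highest score → finance.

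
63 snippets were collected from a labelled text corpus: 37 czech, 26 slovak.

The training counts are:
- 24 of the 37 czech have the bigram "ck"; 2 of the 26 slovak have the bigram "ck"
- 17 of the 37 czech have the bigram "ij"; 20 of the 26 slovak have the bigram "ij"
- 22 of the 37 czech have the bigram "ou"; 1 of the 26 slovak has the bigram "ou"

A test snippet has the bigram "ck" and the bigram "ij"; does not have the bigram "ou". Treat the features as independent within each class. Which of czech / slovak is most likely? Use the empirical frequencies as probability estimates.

czech: (37/63) × (24/37) × (17/37) × (15/37) ≈ 0.070959
slovak: (26/63) × (2/26) × (20/26) × (25/26) ≈ 0.0234808
Highest score → czech.

czech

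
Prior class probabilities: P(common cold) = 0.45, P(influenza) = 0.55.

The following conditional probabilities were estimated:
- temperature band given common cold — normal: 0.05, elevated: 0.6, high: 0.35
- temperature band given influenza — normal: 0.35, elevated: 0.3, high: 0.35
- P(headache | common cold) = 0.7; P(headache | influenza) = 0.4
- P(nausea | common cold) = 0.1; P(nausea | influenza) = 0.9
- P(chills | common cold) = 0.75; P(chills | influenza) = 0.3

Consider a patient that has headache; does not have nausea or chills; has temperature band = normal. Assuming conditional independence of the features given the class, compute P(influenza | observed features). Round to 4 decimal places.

common cold: 0.45 × 0.05 × 0.7 × (1−0.1) × (1−0.75) = 0.00354375
influenza: 0.55 × 0.35 × 0.4 × (1−0.9) × (1−0.3) = 0.00539
P(influenza | x) = 0.00539 / 0.00893375 ≈ 0.6033

0.6033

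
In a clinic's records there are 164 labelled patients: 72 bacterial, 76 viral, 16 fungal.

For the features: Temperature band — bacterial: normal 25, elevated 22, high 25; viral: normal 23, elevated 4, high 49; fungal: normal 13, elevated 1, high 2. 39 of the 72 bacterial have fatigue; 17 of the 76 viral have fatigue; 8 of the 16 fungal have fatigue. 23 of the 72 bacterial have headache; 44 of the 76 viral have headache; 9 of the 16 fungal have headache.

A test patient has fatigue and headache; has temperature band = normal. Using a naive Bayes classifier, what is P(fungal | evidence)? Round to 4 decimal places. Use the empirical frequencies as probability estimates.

bacterial: (72/164) × (25/72) × (39/72) × (23/72) ≈ 0.0263769
viral: (76/164) × (23/76) × (17/76) × (44/76) ≈ 0.0181618
fungal: (16/164) × (13/16) × (8/16) × (9/16) ≈ 0.0222942
P(fungal | x) = 0.0222942 / 0.0668329 ≈ 0.3336

0.3336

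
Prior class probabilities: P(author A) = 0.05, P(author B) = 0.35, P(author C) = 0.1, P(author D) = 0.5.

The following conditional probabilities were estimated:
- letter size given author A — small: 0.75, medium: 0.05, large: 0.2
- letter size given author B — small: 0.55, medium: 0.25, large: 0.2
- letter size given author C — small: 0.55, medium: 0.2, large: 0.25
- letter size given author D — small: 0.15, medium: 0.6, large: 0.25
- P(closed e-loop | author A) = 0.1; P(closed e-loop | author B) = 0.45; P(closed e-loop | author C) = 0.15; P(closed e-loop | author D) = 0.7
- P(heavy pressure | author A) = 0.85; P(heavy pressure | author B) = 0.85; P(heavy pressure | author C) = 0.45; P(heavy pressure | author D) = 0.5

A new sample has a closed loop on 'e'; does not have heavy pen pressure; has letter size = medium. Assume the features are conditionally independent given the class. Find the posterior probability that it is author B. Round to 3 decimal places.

author A: 0.05 × 0.05 × 0.1 × (1−0.85) = 0.0000375
author B: 0.35 × 0.25 × 0.45 × (1−0.85) = 0.00590625
author C: 0.1 × 0.2 × 0.15 × (1−0.45) = 0.00165
author D: 0.5 × 0.6 × 0.7 × (1−0.5) = 0.105
P(author B | x) = 0.00590625 / 0.11259375 ≈ 0.052

0.052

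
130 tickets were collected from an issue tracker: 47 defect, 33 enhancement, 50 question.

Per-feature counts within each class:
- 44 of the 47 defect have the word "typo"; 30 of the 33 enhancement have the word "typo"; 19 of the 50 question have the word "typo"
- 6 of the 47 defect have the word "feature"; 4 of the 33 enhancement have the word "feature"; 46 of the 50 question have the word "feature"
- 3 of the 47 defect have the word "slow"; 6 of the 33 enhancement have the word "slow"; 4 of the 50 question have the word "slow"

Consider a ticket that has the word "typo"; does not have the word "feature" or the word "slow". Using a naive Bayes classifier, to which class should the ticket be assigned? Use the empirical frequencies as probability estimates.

defect

defect: (47/130) × (44/47) × (41/47) × (44/47) ≈ 0.276408
enhancement: (33/130) × (30/33) × (29/33) × (27/33) ≈ 0.165925
question: (50/130) × (19/50) × (4/50) × (46/50) ≈ 0.0107569
Highest score → defect.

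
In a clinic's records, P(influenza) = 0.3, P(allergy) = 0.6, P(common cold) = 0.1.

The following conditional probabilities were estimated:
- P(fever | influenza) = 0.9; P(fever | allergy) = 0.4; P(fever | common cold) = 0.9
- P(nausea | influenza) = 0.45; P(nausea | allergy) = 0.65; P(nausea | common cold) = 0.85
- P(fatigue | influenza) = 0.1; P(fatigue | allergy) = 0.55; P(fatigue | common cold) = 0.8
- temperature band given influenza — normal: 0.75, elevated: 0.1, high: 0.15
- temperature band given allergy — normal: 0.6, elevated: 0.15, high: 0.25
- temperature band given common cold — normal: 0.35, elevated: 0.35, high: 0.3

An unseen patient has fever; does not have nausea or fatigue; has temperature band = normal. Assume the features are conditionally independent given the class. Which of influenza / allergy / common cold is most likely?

influenza: 0.3 × 0.9 × (1−0.45) × (1−0.1) × 0.75 = 0.1002375
allergy: 0.6 × 0.4 × (1−0.65) × (1−0.55) × 0.6 = 0.02268
common cold: 0.1 × 0.9 × (1−0.85) × (1−0.8) × 0.35 = 0.000945
Highest score → influenza.

influenza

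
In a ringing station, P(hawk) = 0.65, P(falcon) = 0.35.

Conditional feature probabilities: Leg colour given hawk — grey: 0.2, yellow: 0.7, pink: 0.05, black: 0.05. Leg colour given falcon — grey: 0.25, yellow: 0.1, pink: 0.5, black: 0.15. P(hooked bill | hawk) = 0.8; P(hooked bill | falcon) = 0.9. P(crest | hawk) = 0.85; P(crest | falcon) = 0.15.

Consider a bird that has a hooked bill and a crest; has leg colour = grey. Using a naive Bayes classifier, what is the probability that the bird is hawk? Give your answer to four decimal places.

hawk: 0.65 × 0.2 × 0.8 × 0.85 = 0.0884
falcon: 0.35 × 0.25 × 0.9 × 0.15 = 0.0118125
P(hawk | x) = 0.0884 / 0.1002125 ≈ 0.8821

0.8821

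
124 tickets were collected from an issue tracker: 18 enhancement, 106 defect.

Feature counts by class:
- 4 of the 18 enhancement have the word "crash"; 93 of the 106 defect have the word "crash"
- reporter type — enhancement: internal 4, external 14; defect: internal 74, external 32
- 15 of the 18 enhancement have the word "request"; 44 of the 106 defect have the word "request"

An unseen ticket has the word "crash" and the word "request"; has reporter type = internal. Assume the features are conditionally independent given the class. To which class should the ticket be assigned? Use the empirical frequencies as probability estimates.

defect

enhancement: (18/124) × (4/18) × (4/18) × (15/18) ≈ 0.00597372
defect: (106/124) × (93/106) × (74/106) × (44/106) ≈ 0.217337
Highest score → defect.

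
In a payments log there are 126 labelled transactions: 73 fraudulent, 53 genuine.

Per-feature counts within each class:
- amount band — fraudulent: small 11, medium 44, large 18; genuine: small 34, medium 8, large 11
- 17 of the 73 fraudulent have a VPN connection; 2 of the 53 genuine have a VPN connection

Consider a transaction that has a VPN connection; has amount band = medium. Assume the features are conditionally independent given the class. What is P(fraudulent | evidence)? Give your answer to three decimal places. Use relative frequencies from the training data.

0.971

fraudulent: (73/126) × (44/73) × (17/73) ≈ 0.081322
genuine: (53/126) × (8/53) × (2/53) ≈ 0.00239593
P(fraudulent | x) = 0.081322 / 0.08371793 ≈ 0.971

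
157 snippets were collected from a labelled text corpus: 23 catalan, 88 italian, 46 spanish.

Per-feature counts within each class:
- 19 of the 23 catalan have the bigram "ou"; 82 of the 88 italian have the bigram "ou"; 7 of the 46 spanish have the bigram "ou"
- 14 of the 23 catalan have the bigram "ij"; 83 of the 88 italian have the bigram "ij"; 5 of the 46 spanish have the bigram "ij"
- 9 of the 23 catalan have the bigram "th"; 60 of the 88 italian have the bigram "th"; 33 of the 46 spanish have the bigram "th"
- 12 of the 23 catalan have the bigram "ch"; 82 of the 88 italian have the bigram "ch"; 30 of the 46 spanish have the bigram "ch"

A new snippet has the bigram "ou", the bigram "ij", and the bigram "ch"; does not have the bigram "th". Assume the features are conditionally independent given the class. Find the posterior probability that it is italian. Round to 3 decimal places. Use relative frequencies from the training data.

catalan: (23/157) × (19/23) × (14/23) × (14/23) × (12/23) ≈ 0.0233942
italian: (88/157) × (82/88) × (83/88) × (28/88) × (82/88) ≈ 0.146055
spanish: (46/157) × (7/46) × (5/46) × (13/46) × (30/46) ≈ 0.000893222
P(italian | x) = 0.146055 / 0.170342422 ≈ 0.857

0.857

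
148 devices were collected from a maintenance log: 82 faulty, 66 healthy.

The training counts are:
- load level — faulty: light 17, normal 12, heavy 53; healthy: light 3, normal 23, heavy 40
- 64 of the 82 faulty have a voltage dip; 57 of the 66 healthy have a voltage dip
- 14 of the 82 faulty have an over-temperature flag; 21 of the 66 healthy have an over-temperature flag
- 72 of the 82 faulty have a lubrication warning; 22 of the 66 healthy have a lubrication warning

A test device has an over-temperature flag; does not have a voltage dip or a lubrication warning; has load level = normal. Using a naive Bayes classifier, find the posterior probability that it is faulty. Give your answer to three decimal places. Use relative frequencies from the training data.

0.076

faulty: (82/148) × (12/82) × (18/82) × (14/82) × (10/82) ≈ 0.000370577
healthy: (66/148) × (23/66) × (9/66) × (21/66) × (44/66) ≈ 0.0044952
P(faulty | x) = 0.000370577 / 0.004865777 ≈ 0.076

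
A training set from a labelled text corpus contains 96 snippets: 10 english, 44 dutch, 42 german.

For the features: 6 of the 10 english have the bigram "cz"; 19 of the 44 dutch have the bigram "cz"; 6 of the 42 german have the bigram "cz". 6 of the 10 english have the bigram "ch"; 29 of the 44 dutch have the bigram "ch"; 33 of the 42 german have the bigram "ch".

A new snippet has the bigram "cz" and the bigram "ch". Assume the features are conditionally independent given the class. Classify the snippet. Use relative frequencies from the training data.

english: (10/96) × (6/10) × (6/10) = 0.0375
dutch: (44/96) × (19/44) × (29/44) ≈ 0.130445
german: (42/96) × (6/42) × (33/42) ≈ 0.0491071
Highest score → dutch.

dutch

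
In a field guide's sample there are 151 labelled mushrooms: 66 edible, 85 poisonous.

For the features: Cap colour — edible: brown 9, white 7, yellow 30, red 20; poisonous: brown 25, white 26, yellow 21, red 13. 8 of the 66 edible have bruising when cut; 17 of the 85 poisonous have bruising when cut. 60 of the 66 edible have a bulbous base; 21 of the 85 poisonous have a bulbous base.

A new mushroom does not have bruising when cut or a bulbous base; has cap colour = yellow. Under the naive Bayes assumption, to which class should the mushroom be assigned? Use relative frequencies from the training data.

poisonous

edible: (66/151) × (30/66) × (58/66) × (6/66) ≈ 0.0158721
poisonous: (85/151) × (21/85) × (68/85) × (64/85) ≈ 0.0837709
Highest score → poisonous.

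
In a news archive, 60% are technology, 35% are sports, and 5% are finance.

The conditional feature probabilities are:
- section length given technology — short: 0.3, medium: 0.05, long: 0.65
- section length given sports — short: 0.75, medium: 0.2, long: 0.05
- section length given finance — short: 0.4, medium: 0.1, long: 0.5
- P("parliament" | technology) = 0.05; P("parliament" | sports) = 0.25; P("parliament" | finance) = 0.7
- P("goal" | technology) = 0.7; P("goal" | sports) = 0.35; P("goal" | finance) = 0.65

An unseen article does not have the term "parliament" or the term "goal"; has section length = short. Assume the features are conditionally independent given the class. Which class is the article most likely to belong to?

technology: 0.6 × 0.3 × (1−0.05) × (1−0.7) = 0.0513
sports: 0.35 × 0.75 × (1−0.25) × (1−0.35) = 0.12796875
finance: 0.05 × 0.4 × (1−0.7) × (1−0.65) = 0.0021
Highest score → sports.

sports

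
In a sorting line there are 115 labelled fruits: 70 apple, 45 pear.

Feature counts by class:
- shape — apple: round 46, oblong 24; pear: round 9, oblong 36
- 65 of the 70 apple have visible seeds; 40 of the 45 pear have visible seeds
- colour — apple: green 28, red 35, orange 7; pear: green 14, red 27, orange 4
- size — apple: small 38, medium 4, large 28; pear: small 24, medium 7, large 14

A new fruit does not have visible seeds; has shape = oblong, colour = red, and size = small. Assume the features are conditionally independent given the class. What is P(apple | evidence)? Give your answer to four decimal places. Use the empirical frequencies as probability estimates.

0.2666

apple: (70/115) × (24/70) × (5/70) × (35/70) × (38/70) ≈ 0.00404614
pear: (45/115) × (36/45) × (5/45) × (27/45) × (24/45) ≈ 0.0111304
P(apple | x) = 0.00404614 / 0.01517654 ≈ 0.2666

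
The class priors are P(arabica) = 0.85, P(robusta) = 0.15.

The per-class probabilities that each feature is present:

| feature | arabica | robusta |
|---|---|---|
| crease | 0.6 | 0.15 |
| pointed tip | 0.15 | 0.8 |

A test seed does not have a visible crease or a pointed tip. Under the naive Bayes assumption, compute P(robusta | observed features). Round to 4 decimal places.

0.0811

arabica: 0.85 × (1−0.6) × (1−0.15) = 0.289
robusta: 0.15 × (1−0.15) × (1−0.8) = 0.0255
P(robusta | x) = 0.0255 / 0.3145 ≈ 0.0811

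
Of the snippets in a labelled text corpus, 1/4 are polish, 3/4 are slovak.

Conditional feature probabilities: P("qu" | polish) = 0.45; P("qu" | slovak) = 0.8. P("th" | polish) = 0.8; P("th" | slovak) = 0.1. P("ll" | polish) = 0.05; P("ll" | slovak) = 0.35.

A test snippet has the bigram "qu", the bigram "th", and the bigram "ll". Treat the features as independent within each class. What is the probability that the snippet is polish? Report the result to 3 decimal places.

polish: 0.25 × 0.45 × 0.8 × 0.05 = 0.0045
slovak: 0.75 × 0.8 × 0.1 × 0.35 = 0.021
P(polish | x) = 0.0045 / 0.0255 ≈ 0.176

0.176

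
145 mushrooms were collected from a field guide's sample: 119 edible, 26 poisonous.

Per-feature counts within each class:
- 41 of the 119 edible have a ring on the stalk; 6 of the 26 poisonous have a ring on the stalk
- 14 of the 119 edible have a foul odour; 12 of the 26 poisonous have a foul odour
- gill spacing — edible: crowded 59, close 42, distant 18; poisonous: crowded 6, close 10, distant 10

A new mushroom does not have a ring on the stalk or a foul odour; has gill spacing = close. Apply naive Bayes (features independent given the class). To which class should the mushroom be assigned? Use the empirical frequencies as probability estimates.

edible: (119/145) × (78/119) × (105/119) × (42/119) ≈ 0.167522
poisonous: (26/145) × (20/26) × (14/26) × (10/26) ≈ 0.0285656
Highest score → edible.

edible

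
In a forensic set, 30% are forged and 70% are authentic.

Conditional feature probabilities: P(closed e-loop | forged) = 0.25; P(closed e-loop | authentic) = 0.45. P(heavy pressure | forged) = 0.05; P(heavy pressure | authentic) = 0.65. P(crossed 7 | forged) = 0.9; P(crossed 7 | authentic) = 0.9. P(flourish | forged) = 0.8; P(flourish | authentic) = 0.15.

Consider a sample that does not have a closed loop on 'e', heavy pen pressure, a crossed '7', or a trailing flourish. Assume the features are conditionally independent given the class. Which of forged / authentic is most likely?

authentic

forged: 0.3 × (1−0.25) × (1−0.05) × (1−0.9) × (1−0.8) = 0.004275
authentic: 0.7 × (1−0.45) × (1−0.65) × (1−0.9) × (1−0.15) = 0.01145375
Highest score → authentic.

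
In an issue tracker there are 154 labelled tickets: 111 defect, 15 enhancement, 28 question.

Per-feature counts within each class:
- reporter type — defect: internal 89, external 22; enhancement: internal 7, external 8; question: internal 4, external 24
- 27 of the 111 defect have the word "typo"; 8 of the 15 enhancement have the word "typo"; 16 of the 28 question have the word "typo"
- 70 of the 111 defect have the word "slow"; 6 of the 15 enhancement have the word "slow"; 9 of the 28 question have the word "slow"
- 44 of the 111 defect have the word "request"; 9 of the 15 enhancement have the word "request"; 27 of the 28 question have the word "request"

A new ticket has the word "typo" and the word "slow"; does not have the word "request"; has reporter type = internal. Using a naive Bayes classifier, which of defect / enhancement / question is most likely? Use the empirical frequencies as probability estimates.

defect

defect: (111/154) × (89/111) × (27/111) × (70/111) × (67/111) ≈ 0.0535102
enhancement: (15/154) × (7/15) × (8/15) × (6/15) × (6/15) ≈ 0.00387879
question: (28/154) × (4/28) × (16/28) × (9/28) × (1/28) ≈ 0.000170384
Highest score → defect.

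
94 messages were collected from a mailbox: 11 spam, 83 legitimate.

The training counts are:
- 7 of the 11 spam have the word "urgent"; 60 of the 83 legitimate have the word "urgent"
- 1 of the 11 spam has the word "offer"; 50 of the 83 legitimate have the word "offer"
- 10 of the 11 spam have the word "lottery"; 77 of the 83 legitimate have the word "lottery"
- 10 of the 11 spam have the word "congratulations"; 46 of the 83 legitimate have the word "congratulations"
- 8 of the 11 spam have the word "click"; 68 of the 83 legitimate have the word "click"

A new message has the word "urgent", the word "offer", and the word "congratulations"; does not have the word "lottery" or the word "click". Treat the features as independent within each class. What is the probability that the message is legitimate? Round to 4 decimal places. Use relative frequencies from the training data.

0.9480

spam: (11/94) × (7/11) × (1/11) × (1/11) × (10/11) × (3/11) ≈ 0.000152588
legitimate: (83/94) × (60/83) × (50/83) × (6/83) × (46/83) × (15/83) ≈ 0.00278408
P(legitimate | x) = 0.00278408 / 0.002936668 ≈ 0.9480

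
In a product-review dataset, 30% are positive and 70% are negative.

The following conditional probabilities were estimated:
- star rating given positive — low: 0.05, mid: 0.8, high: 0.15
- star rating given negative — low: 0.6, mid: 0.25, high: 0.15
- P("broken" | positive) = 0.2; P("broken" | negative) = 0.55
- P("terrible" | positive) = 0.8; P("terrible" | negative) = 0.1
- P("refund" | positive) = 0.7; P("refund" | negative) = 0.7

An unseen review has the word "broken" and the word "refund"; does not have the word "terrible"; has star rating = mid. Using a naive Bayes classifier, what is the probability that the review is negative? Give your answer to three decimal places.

positive: 0.3 × 0.8 × 0.2 × (1−0.8) × 0.7 = 0.00672
negative: 0.7 × 0.25 × 0.55 × (1−0.1) × 0.7 = 0.0606375
P(negative | x) = 0.0606375 / 0.0673575 ≈ 0.900

0.900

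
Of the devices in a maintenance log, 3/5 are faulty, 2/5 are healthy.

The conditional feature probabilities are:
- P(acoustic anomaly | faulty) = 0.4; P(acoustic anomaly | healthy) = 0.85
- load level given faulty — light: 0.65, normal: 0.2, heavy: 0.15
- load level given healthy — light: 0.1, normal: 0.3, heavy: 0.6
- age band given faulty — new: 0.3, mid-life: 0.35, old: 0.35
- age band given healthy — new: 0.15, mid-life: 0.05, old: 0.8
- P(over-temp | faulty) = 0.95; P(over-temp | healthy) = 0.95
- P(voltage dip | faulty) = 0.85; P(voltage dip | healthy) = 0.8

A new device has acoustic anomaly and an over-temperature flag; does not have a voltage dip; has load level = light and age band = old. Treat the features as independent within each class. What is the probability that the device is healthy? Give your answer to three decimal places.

faulty: 0.6 × 0.4 × 0.65 × 0.35 × 0.95 × (1−0.85) = 0.0077805
healthy: 0.4 × 0.85 × 0.1 × 0.8 × 0.95 × (1−0.8) = 0.005168
P(healthy | x) = 0.005168 / 0.0129485 ≈ 0.399

0.399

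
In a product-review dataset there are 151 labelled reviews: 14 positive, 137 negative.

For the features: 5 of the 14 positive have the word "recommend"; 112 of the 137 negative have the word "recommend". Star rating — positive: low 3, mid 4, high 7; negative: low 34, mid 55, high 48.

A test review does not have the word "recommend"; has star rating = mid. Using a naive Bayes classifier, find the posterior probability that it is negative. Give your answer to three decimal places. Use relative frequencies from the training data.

0.796

positive: (14/151) × (9/14) × (4/14) ≈ 0.0170293
negative: (137/151) × (25/137) × (55/137) ≈ 0.0664669
P(negative | x) = 0.0664669 / 0.0834962 ≈ 0.796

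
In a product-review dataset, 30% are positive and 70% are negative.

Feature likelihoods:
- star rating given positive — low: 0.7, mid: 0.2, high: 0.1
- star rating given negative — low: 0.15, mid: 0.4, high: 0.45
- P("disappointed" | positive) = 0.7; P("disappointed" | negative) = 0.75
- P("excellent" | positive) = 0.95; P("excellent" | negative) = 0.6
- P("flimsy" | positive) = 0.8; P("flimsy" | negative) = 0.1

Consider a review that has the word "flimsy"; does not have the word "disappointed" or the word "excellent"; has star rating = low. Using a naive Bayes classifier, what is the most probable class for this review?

positive: 0.3 × 0.7 × (1−0.7) × (1−0.95) × 0.8 = 0.00252
negative: 0.7 × 0.15 × (1−0.75) × (1−0.6) × 0.1 = 0.00105
Highest score → positive.

positive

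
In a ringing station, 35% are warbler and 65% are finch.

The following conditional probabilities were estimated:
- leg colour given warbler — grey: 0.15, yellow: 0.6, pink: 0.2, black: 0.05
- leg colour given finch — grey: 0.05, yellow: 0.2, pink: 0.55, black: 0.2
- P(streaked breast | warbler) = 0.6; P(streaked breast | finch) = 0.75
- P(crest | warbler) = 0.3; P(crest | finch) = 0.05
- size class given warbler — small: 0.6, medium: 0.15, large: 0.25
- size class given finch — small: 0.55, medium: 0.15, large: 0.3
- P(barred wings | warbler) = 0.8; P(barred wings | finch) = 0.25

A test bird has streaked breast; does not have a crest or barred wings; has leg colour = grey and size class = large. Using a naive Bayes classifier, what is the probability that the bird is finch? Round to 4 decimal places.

warbler: 0.35 × 0.15 × 0.6 × (1−0.3) × 0.25 × (1−0.8) = 0.0011025
finch: 0.65 × 0.05 × 0.75 × (1−0.05) × 0.3 × (1−0.25) = 0.00521015625
P(finch | x) = 0.00521015625 / 0.00631265625 ≈ 0.8254

0.8254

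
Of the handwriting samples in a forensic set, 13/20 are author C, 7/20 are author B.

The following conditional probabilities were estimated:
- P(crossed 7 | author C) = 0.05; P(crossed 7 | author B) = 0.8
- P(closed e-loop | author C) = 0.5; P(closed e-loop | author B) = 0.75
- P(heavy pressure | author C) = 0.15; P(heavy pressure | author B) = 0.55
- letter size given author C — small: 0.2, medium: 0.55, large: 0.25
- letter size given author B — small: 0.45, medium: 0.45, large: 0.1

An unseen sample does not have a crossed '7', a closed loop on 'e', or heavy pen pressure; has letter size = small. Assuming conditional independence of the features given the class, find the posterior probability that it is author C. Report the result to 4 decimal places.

author C: 0.65 × (1−0.05) × (1−0.5) × (1−0.15) × 0.2 = 0.0524875
author B: 0.35 × (1−0.8) × (1−0.75) × (1−0.55) × 0.45 = 0.00354375
P(author C | x) = 0.0524875 / 0.05603125 ≈ 0.9368

0.9368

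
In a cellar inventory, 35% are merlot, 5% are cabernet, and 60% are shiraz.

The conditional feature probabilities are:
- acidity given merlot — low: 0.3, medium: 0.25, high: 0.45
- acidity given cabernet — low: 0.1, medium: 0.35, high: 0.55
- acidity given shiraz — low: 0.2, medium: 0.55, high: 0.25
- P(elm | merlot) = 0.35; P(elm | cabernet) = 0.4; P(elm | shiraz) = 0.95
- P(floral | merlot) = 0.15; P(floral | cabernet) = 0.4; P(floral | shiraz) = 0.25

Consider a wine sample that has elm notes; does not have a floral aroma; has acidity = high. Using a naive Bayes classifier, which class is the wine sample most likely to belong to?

shiraz

merlot: 0.35 × 0.45 × 0.35 × (1−0.15) = 0.04685625
cabernet: 0.05 × 0.55 × 0.4 × (1−0.4) = 0.0066
shiraz: 0.6 × 0.25 × 0.95 × (1−0.25) = 0.106875
Highest score → shiraz.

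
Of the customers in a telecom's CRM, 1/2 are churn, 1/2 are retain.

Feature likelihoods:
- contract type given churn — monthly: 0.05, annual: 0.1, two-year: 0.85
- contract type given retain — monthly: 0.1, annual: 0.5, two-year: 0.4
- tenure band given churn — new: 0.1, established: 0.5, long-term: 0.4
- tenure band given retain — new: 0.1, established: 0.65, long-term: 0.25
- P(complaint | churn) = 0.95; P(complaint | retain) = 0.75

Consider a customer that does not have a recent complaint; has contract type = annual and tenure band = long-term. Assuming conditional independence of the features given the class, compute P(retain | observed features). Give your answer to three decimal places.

churn: 0.5 × 0.1 × 0.4 × (1−0.95) = 0.001
retain: 0.5 × 0.5 × 0.25 × (1−0.75) = 0.015625
P(retain | x) = 0.015625 / 0.016625 ≈ 0.940

0.940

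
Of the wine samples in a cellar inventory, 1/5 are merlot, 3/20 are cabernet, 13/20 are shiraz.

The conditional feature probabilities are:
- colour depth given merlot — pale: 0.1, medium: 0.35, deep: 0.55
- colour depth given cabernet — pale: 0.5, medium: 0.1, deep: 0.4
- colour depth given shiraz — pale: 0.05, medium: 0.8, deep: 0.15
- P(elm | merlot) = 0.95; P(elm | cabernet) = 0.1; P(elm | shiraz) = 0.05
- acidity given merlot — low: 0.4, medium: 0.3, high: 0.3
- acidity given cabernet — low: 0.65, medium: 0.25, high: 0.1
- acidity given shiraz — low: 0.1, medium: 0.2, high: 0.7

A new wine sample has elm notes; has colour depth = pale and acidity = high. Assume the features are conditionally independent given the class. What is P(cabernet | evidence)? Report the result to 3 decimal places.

0.099

merlot: 0.2 × 0.1 × 0.95 × 0.3 = 0.0057
cabernet: 0.15 × 0.5 × 0.1 × 0.1 = 0.00075
shiraz: 0.65 × 0.05 × 0.05 × 0.7 = 0.0011375
P(cabernet | x) = 0.00075 / 0.0075875 ≈ 0.099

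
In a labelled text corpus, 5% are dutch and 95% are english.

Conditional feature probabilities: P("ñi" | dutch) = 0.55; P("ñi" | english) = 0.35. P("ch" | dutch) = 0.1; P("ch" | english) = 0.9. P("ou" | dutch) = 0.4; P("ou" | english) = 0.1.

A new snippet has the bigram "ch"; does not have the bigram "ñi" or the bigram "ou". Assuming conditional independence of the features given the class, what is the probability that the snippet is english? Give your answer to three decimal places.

0.997

dutch: 0.05 × (1−0.55) × 0.1 × (1−0.4) = 0.00135
english: 0.95 × (1−0.35) × 0.9 × (1−0.1) = 0.500175
P(english | x) = 0.500175 / 0.501525 ≈ 0.997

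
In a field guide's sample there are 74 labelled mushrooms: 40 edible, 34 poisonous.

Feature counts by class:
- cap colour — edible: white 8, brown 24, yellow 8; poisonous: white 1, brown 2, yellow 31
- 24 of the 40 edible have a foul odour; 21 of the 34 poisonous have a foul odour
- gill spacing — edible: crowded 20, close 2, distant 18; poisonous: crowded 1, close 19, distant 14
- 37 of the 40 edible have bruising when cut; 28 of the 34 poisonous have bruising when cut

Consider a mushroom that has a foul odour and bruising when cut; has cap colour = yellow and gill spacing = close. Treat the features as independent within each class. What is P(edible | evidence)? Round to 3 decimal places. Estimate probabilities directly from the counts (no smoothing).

0.025

edible: (40/74) × (8/40) × (24/40) × (2/40) × (37/40) = 0.003
poisonous: (34/74) × (31/34) × (21/34) × (19/34) × (28/34) ≈ 0.119076
P(edible | x) = 0.003 / 0.122076 ≈ 0.025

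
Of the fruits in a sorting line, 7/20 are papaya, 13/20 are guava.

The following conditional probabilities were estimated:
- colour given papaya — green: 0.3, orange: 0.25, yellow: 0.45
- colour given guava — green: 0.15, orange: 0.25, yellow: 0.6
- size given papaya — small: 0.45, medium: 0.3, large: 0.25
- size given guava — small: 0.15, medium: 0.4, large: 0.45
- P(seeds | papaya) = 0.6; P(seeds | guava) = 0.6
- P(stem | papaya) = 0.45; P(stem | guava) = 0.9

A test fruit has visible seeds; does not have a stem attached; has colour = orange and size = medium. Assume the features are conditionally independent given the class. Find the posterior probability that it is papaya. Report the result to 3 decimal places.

papaya: 0.35 × 0.25 × 0.3 × 0.6 × (1−0.45) = 0.0086625
guava: 0.65 × 0.25 × 0.4 × 0.6 × (1−0.9) = 0.0039
P(papaya | x) = 0.0086625 / 0.0125625 ≈ 0.690

0.690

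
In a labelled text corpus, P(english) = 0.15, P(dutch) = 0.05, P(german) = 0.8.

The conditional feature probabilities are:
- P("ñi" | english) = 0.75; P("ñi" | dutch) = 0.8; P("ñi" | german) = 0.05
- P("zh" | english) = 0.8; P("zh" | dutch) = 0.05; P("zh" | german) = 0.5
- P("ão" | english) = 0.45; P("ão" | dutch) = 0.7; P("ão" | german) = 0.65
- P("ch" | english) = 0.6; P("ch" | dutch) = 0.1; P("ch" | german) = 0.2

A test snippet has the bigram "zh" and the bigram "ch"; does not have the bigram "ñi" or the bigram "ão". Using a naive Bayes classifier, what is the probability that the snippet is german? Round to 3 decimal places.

0.728

english: 0.15 × (1−0.75) × 0.8 × (1−0.45) × 0.6 = 0.0099
dutch: 0.05 × (1−0.8) × 0.05 × (1−0.7) × 0.1 = 0.000015
german: 0.8 × (1−0.05) × 0.5 × (1−0.65) × 0.2 = 0.0266
P(german | x) = 0.0266 / 0.036515 ≈ 0.728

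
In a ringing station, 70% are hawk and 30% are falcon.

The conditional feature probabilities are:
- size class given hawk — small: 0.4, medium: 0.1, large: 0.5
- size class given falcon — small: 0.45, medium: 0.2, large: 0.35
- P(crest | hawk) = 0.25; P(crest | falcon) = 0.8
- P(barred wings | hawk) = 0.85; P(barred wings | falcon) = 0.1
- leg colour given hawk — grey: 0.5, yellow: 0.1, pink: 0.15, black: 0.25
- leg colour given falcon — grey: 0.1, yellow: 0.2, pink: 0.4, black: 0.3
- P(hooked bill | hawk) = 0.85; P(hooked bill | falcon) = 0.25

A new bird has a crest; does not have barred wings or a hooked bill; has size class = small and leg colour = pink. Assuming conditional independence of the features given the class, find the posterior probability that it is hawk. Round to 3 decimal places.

hawk: 0.7 × 0.4 × 0.25 × (1−0.85) × 0.15 × (1−0.85) = 0.00023625
falcon: 0.3 × 0.45 × 0.8 × (1−0.1) × 0.4 × (1−0.25) = 0.02916
P(hawk | x) = 0.00023625 / 0.02939625 ≈ 0.008

0.008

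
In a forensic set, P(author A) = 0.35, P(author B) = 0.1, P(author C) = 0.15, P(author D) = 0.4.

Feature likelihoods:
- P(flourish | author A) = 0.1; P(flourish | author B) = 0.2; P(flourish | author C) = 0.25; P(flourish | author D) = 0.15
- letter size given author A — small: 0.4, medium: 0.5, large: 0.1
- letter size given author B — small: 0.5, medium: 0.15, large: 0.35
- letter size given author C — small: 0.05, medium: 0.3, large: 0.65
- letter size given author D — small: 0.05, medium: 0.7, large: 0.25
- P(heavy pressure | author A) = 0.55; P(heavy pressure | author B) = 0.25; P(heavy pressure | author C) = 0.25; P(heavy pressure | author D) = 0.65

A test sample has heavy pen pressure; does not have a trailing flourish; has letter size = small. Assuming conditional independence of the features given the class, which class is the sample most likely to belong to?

author A: 0.35 × (1−0.1) × 0.4 × 0.55 = 0.0693
author B: 0.1 × (1−0.2) × 0.5 × 0.25 = 0.01
author C: 0.15 × (1−0.25) × 0.05 × 0.25 = 0.00140625
author D: 0.4 × (1−0.15) × 0.05 × 0.65 = 0.01105
Highest score → author A.

author A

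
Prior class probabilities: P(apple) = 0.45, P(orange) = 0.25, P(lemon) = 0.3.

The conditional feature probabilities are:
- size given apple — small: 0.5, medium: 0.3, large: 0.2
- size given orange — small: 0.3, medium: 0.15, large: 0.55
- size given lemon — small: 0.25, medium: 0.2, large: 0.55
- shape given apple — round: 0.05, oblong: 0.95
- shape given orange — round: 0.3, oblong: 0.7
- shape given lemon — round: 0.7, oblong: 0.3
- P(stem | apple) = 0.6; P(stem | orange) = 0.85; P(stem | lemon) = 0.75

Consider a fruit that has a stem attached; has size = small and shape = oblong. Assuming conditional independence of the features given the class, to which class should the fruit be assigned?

apple: 0.45 × 0.5 × 0.95 × 0.6 = 0.12825
orange: 0.25 × 0.3 × 0.7 × 0.85 = 0.044625
lemon: 0.3 × 0.25 × 0.3 × 0.75 = 0.016875
Highest score → apple.

apple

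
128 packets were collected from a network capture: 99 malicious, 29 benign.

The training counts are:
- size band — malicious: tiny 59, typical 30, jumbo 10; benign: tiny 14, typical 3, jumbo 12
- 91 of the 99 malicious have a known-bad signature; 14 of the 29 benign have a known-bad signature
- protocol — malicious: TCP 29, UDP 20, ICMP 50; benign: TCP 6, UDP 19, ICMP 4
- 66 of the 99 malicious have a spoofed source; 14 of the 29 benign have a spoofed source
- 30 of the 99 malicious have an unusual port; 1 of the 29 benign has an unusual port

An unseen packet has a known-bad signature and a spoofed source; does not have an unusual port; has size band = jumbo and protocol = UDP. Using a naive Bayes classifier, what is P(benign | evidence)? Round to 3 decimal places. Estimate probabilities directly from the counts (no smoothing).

malicious: (99/128) × (10/99) × (91/99) × (20/99) × (66/99) × (69/99) ≈ 0.00674083
benign: (29/128) × (12/29) × (14/29) × (19/29) × (14/29) × (28/29) ≈ 0.0138212
P(benign | x) = 0.0138212 / 0.02056203 ≈ 0.672

0.672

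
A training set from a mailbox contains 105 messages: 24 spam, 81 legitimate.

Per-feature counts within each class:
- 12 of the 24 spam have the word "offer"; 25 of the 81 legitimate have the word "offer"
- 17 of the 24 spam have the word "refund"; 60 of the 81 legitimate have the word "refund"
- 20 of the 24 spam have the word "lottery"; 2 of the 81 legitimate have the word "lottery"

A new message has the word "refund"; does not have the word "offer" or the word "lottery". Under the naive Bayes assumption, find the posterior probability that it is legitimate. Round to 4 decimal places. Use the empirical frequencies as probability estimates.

0.9662

spam: (24/105) × (12/24) × (17/24) × (4/24) ≈ 0.0134921
legitimate: (81/105) × (56/81) × (60/81) × (79/81) ≈ 0.385307
P(legitimate | x) = 0.385307 / 0.3987991 ≈ 0.9662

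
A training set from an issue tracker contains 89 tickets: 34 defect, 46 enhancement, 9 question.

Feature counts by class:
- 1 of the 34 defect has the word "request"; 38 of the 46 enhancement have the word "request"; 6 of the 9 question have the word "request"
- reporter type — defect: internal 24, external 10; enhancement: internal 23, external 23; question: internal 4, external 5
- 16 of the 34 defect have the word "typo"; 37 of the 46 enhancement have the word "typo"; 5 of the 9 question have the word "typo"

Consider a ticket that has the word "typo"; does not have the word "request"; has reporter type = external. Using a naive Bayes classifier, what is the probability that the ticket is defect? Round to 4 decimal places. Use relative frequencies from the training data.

defect: (34/89) × (33/34) × (10/34) × (16/34) ≈ 0.0513199
enhancement: (46/89) × (8/46) × (23/46) × (37/46) ≈ 0.0361505
question: (9/89) × (3/9) × (5/9) × (5/9) ≈ 0.0104037
P(defect | x) = 0.0513199 / 0.0978741 ≈ 0.5243

0.5243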